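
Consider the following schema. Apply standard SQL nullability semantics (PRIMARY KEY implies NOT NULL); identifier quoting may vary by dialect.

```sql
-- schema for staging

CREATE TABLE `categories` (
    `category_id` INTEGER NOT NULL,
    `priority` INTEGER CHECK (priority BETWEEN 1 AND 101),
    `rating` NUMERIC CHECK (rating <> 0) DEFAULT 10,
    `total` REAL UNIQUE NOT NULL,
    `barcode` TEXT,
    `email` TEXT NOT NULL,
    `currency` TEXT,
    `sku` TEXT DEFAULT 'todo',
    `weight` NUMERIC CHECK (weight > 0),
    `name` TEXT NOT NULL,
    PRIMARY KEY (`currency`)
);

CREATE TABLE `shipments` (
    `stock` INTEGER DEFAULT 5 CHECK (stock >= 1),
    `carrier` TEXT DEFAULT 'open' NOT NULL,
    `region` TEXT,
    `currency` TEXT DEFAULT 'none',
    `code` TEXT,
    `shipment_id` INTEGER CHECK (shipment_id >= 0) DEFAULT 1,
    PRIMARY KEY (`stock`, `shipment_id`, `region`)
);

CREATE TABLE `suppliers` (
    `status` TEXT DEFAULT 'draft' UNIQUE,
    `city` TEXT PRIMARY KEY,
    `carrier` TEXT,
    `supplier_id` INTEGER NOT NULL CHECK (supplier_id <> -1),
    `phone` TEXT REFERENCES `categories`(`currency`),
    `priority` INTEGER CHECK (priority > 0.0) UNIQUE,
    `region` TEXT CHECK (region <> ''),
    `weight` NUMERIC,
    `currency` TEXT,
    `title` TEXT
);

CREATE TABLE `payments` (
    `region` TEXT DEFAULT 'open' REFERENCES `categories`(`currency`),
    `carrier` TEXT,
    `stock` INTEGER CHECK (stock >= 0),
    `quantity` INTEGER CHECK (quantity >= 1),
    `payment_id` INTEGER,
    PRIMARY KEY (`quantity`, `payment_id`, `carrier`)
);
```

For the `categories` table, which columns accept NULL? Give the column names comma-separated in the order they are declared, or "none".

- category_id: declared NOT NULL → not nullable.
- priority: CHECK does not forbid NULL (a CHECK constraint passes when its expression is NULL) → nullable.
- rating: CHECK does not forbid NULL (a CHECK constraint passes when its expression is NULL) → nullable.
- total: declared NOT NULL → not nullable.
- barcode: no NOT NULL constraint applies → nullable.
- email: declared NOT NULL → not nullable.
- currency: part of the PRIMARY KEY, which implies NOT NULL → not nullable.
- sku: DEFAULT only fills an omitted column; an explicit NULL is still allowed → nullable.
- weight: CHECK does not forbid NULL (a CHECK constraint passes when its expression is NULL) → nullable.
- name: declared NOT NULL → not nullable.

priority, rating, barcode, sku, weight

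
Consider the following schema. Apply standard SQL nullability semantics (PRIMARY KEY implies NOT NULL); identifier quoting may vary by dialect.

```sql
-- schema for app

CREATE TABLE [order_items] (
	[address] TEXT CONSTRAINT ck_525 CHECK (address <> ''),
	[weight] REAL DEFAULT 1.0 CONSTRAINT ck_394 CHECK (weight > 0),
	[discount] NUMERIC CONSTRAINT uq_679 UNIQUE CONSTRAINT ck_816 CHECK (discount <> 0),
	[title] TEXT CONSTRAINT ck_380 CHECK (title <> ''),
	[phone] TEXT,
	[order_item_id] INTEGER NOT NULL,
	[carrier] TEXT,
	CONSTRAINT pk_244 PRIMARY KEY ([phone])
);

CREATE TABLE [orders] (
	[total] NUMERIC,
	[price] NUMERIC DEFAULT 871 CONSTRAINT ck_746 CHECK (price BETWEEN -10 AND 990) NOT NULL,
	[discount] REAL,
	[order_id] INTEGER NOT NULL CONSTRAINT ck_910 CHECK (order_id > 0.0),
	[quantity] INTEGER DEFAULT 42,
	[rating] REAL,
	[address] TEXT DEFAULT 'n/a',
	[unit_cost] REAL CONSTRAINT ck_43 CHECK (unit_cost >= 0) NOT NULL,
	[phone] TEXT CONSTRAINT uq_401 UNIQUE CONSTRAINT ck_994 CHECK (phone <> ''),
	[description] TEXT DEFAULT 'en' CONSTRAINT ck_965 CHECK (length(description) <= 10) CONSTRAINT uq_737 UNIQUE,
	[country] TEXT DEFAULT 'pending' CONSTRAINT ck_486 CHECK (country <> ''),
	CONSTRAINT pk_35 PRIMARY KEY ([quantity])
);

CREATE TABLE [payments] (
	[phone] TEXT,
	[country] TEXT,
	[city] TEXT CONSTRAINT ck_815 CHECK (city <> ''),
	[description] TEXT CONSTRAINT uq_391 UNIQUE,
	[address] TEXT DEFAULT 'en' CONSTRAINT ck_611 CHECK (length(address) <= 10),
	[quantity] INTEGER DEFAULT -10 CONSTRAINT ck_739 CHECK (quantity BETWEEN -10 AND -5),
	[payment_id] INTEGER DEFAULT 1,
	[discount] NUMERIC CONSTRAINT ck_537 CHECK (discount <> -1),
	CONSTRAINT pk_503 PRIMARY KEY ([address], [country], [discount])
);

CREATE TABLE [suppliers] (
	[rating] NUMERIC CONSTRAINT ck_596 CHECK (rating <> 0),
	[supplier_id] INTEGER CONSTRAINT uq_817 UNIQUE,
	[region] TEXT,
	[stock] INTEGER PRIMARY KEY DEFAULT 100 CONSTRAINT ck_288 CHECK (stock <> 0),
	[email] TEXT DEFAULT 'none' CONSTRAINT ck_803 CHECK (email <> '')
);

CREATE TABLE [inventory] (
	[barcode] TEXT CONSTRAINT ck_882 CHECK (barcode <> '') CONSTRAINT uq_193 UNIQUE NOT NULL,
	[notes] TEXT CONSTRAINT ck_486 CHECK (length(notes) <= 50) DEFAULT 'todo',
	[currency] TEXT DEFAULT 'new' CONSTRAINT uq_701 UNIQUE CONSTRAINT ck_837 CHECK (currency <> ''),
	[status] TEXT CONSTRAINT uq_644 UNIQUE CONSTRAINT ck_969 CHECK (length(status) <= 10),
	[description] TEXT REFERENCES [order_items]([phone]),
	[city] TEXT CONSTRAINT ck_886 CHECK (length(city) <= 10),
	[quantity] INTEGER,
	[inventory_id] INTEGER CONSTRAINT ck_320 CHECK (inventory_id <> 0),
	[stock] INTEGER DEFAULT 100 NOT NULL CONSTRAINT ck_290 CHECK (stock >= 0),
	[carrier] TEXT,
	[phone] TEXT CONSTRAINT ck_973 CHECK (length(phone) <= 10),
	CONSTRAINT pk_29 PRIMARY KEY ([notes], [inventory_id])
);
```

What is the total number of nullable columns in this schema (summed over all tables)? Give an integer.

28

order_items: 5 nullable (address, weight, discount, title, carrier — PK (phone) and explicit NOT NULL columns excluded).
orders: 7 nullable (total, discount, rating, address, phone, description, country — PK (quantity) and explicit NOT NULL columns excluded).
payments: 5 nullable (phone, city, description, quantity, payment_id — PK (address, country, discount) and explicit NOT NULL columns excluded).
suppliers: 4 nullable (rating, supplier_id, region, email — PK (stock) and explicit NOT NULL columns excluded).
inventory: 7 nullable (currency, status, description, city, quantity, carrier, phone — PK (notes, inventory_id) and explicit NOT NULL columns excluded).
Total: 5 + 7 + 5 + 4 + 7 = 28.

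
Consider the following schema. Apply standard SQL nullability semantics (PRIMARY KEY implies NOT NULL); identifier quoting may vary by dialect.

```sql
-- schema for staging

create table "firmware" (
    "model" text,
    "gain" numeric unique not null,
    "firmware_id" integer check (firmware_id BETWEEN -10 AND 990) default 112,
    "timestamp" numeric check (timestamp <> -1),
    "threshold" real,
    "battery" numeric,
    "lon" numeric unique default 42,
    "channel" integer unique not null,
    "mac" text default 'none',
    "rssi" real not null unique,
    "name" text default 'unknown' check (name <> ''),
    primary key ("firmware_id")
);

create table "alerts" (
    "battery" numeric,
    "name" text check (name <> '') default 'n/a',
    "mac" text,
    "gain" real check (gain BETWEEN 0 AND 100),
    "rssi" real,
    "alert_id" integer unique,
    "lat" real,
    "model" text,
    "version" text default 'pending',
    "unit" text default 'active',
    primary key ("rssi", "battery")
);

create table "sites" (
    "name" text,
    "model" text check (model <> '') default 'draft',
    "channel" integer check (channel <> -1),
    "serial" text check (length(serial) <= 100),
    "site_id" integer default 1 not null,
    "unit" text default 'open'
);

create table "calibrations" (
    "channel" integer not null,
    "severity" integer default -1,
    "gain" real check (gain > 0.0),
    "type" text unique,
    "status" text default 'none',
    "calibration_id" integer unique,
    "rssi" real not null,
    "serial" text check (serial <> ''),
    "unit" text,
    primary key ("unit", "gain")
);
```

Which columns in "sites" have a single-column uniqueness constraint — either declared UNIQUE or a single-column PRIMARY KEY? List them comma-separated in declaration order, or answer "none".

none

- name: no UNIQUE or single-column PK constraint.
- model: no UNIQUE or single-column PK constraint.
- channel: no UNIQUE or single-column PK constraint.
- serial: no UNIQUE or single-column PK constraint.
- site_id: no UNIQUE or single-column PK constraint.
- unit: no UNIQUE or single-column PK constraint.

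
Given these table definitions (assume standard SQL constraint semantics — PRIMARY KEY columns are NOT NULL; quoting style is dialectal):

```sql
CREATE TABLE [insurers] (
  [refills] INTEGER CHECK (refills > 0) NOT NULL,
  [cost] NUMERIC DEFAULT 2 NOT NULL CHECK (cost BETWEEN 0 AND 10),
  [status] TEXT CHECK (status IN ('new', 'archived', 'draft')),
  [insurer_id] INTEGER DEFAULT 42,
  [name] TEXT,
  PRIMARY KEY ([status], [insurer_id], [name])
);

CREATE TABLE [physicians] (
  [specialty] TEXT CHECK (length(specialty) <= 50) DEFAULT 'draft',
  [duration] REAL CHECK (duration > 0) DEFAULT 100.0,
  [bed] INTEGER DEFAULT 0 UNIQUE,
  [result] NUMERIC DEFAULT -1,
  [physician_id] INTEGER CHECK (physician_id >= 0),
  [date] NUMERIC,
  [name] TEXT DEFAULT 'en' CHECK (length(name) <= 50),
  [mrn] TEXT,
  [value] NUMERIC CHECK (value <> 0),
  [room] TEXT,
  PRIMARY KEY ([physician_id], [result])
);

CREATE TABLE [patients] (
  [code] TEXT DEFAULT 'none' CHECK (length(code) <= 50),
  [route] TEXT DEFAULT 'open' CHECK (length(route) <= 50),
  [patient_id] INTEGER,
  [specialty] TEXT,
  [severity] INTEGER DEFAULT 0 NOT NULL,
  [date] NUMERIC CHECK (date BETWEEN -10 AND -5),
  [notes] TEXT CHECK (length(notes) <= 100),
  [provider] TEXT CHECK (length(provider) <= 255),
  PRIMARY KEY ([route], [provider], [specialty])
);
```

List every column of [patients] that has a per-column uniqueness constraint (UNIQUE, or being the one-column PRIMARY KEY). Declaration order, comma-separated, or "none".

- code: no UNIQUE or single-column PK constraint.
- route: part of a composite PRIMARY KEY — only the tuple is unique, not this column on its own.
- patient_id: no UNIQUE or single-column PK constraint.
- specialty: part of a composite PRIMARY KEY — only the tuple is unique, not this column on its own.
- severity: no UNIQUE or single-column PK constraint.
- date: no UNIQUE or single-column PK constraint.
- notes: no UNIQUE or single-column PK constraint.
- provider: part of a composite PRIMARY KEY — only the tuple is unique, not this column on its own.

none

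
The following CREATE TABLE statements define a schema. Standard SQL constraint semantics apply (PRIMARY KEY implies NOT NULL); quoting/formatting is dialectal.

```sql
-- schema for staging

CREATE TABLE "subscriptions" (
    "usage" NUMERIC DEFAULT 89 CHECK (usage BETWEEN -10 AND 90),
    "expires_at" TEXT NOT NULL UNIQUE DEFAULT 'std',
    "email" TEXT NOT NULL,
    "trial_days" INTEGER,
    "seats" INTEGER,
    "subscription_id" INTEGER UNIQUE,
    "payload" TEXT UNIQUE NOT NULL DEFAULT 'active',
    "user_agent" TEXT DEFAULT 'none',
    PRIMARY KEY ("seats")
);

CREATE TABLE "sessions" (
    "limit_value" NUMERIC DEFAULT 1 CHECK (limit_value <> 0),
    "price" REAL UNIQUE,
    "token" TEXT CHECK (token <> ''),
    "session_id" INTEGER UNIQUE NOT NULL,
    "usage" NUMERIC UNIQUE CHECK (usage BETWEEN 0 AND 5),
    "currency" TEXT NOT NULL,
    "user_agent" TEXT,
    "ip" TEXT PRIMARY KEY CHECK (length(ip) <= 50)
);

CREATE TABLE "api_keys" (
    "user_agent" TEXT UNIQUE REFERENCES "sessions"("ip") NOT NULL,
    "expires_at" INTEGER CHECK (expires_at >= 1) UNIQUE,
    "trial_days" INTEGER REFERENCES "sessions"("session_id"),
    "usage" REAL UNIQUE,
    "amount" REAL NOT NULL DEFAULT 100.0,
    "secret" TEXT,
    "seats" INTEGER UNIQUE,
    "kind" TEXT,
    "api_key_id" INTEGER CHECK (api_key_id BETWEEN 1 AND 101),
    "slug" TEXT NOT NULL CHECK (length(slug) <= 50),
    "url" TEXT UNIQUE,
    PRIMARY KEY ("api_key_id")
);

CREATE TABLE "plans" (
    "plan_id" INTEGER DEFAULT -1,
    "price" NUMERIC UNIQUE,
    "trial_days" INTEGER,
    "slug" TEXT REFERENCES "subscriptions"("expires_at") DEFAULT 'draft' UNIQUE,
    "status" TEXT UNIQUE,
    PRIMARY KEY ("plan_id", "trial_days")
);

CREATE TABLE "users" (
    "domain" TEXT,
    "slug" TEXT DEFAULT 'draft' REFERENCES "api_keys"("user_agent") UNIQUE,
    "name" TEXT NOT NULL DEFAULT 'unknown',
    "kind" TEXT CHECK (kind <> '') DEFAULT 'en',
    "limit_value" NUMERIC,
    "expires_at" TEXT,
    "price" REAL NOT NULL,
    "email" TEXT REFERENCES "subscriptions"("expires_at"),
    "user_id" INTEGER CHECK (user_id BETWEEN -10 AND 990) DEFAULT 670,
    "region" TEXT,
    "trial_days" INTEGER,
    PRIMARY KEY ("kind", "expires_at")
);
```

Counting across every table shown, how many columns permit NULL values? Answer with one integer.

26

subscriptions: 4 nullable (usage, trial_days, subscription_id, user_agent — PK (seats) and explicit NOT NULL columns excluded).
sessions: 5 nullable (limit_value, price, token, usage, user_agent — PK (ip) and explicit NOT NULL columns excluded).
api_keys: 7 nullable (expires_at, trial_days, usage, secret, seats, kind, url — PK (api_key_id) and explicit NOT NULL columns excluded).
plans: 3 nullable (price, slug, status — PK (plan_id, trial_days) and explicit NOT NULL columns excluded).
users: 7 nullable (domain, slug, limit_value, email, user_id, region, trial_days — PK (kind, expires_at) and explicit NOT NULL columns excluded).
Total: 4 + 5 + 7 + 3 + 7 = 26.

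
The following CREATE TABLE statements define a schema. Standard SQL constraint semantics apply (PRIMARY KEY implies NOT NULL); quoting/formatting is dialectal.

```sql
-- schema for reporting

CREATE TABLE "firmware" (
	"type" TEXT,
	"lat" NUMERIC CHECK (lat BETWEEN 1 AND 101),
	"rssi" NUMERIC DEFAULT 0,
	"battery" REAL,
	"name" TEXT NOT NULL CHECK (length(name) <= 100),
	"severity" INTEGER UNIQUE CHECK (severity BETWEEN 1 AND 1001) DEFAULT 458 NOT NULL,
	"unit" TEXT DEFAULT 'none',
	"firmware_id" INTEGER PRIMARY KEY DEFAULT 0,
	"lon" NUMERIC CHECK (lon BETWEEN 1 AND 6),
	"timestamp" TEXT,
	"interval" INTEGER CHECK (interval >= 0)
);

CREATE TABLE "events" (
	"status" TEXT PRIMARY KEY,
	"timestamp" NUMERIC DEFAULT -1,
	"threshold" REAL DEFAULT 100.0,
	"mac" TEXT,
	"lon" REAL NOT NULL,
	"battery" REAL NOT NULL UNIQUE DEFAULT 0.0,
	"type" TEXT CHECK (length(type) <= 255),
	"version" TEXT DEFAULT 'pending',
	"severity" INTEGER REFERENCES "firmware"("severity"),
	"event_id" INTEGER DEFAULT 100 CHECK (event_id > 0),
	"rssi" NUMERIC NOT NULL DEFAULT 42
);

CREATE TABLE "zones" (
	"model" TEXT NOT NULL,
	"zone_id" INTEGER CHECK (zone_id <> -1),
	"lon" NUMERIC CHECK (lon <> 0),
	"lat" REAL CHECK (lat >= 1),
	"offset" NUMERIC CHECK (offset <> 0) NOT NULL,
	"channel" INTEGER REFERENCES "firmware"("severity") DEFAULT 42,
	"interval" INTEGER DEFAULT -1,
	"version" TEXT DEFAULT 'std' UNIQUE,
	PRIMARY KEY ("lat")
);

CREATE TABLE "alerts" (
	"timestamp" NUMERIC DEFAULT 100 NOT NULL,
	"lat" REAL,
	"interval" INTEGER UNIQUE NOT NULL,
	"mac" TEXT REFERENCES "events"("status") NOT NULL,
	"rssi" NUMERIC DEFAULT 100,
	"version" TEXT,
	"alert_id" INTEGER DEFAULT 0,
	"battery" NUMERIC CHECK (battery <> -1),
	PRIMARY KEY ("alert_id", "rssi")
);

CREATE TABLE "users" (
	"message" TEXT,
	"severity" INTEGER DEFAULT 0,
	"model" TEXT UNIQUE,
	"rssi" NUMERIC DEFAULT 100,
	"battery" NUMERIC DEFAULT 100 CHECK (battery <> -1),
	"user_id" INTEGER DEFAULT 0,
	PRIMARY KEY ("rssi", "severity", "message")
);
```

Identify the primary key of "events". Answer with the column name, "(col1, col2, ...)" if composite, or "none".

status

status is declared PRIMARY KEY inline on the column.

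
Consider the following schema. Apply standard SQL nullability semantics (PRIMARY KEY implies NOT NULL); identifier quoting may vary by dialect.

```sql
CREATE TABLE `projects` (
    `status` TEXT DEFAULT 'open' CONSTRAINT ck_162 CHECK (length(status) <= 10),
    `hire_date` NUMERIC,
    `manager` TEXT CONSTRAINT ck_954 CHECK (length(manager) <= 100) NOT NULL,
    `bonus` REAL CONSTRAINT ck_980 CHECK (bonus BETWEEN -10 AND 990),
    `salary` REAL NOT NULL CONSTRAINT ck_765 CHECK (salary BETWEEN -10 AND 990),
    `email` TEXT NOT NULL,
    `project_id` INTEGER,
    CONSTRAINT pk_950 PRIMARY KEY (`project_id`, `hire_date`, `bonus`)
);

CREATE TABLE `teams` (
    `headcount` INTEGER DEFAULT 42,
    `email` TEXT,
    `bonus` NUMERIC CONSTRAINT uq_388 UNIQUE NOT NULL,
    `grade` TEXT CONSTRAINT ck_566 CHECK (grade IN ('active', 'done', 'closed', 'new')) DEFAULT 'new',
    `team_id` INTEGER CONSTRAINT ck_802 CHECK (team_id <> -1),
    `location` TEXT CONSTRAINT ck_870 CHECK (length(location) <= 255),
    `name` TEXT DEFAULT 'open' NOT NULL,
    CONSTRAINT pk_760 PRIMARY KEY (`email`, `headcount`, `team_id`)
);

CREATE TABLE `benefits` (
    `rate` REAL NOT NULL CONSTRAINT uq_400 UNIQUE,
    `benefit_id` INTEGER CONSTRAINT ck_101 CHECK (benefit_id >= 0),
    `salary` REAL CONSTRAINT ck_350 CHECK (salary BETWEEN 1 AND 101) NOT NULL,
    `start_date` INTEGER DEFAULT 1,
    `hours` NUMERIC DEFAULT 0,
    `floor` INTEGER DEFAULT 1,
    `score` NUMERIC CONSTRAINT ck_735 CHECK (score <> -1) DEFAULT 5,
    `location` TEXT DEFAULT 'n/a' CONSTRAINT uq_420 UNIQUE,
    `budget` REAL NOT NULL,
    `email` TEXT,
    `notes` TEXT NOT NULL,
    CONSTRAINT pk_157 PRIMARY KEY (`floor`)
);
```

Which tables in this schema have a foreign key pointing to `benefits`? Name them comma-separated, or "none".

none

No REFERENCES clause anywhere in the schema names benefits.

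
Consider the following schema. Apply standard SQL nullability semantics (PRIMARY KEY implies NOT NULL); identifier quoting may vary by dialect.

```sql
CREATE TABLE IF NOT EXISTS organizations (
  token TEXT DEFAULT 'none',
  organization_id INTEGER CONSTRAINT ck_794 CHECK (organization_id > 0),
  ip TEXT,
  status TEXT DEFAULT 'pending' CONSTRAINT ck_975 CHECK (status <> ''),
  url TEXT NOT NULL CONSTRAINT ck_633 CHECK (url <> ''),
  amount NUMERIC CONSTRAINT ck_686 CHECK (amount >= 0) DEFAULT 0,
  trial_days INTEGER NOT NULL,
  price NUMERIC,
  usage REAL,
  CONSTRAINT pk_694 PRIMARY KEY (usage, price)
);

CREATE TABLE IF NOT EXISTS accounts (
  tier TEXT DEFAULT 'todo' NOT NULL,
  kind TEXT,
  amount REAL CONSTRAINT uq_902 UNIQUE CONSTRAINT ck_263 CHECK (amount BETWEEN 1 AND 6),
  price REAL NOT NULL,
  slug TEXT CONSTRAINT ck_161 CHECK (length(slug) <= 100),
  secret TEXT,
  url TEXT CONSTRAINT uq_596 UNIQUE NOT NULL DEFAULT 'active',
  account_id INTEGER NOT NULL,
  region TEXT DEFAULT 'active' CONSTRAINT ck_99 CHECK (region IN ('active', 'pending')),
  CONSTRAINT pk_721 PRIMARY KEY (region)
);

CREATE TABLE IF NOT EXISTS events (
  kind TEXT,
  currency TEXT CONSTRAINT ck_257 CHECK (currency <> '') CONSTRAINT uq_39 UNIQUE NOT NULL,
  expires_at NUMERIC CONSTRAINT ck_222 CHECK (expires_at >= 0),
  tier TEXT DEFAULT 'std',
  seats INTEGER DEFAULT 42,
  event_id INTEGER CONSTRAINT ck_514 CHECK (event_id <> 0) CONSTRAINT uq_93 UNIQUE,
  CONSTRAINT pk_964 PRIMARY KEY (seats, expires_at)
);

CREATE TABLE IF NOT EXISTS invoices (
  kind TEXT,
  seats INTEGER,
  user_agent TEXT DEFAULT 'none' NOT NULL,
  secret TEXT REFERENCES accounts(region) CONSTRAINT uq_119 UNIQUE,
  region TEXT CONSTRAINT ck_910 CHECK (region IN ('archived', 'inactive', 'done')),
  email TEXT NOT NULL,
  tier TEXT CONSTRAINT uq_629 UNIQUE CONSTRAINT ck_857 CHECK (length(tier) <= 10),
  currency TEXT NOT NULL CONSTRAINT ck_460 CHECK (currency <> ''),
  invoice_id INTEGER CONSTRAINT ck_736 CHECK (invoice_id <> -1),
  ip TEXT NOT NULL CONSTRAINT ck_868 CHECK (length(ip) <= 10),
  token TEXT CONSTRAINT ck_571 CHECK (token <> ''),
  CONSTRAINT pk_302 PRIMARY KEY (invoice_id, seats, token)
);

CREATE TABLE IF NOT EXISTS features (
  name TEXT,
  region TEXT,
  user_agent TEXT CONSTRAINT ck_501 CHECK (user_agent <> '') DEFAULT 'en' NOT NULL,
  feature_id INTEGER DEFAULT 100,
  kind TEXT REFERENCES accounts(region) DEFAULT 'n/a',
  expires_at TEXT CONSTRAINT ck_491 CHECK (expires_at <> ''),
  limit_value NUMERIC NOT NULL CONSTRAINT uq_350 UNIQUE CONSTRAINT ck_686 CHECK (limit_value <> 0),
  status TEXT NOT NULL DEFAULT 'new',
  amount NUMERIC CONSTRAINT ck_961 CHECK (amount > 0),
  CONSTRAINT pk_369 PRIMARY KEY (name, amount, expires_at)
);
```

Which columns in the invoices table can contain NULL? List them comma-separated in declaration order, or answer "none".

- kind: no NOT NULL constraint applies → nullable.
- seats: part of the PRIMARY KEY, which implies NOT NULL → not nullable.
- user_agent: declared NOT NULL → not nullable.
- secret: a foreign key column may be NULL unless separately constrained → nullable.
- region: CHECK does not forbid NULL (a CHECK constraint passes when its expression is NULL) → nullable.
- email: declared NOT NULL → not nullable.
- tier: CHECK does not forbid NULL (a CHECK constraint passes when its expression is NULL) → nullable.
- currency: declared NOT NULL → not nullable.
- invoice_id: part of the PRIMARY KEY, which implies NOT NULL → not nullable.
- ip: declared NOT NULL → not nullable.
- token: part of the PRIMARY KEY, which implies NOT NULL → not nullable.

kind, secret, region, tier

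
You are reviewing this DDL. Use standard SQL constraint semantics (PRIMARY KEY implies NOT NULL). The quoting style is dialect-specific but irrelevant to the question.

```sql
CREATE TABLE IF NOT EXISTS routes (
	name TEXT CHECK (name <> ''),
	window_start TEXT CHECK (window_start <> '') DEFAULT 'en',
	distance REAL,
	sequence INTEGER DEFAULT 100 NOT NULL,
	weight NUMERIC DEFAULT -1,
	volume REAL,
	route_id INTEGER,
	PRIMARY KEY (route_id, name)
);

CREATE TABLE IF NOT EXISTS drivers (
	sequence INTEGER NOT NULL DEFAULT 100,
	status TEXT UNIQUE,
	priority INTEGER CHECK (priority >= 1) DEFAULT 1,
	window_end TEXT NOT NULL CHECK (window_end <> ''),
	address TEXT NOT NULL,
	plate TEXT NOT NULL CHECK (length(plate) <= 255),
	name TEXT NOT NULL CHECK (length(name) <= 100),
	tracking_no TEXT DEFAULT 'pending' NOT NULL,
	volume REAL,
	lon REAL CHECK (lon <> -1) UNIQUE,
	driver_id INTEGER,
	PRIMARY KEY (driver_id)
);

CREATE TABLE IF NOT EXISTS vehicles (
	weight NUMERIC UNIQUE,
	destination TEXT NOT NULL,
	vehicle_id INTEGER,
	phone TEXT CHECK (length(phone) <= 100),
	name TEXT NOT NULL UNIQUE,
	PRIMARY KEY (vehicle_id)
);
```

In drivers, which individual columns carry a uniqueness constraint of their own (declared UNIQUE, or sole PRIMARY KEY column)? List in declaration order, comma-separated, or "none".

status, lon, driver_id

- sequence: no UNIQUE or single-column PK constraint.
- status: declared UNIQUE → unique.
- priority: no UNIQUE or single-column PK constraint.
- window_end: no UNIQUE or single-column PK constraint.
- address: no UNIQUE or single-column PK constraint.
- plate: no UNIQUE or single-column PK constraint.
- name: no UNIQUE or single-column PK constraint.
- tracking_no: no UNIQUE or single-column PK constraint.
- volume: no UNIQUE or single-column PK constraint.
- lon: declared UNIQUE → unique.
- driver_id: single-column PRIMARY KEY → unique.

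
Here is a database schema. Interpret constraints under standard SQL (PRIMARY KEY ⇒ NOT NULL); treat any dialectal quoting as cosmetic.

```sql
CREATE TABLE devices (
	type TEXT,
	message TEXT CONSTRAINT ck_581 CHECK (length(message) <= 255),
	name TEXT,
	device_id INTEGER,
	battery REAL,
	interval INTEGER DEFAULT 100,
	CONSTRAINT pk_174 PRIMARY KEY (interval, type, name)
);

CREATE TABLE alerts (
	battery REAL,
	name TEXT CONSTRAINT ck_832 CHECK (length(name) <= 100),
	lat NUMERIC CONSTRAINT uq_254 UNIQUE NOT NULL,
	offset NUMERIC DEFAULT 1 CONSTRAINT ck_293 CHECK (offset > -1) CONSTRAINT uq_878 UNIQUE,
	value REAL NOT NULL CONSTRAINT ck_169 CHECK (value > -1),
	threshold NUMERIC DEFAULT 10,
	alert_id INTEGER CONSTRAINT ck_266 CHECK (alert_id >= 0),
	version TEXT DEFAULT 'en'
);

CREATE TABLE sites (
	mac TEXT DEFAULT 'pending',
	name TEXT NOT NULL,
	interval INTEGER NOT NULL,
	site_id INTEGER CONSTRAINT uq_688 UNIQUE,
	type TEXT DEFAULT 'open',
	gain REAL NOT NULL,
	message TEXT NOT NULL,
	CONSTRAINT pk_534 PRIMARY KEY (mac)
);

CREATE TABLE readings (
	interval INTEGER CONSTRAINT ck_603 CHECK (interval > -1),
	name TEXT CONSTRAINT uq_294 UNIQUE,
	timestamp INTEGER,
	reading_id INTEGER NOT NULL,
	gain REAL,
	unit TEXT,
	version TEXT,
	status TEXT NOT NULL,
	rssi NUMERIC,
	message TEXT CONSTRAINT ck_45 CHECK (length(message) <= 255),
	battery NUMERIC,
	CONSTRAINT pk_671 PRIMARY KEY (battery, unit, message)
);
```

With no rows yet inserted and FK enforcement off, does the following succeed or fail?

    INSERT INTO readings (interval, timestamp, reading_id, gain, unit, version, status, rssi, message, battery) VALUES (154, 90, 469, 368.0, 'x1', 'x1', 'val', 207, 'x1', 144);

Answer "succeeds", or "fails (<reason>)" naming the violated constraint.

NOT NULL columns: battery is supplied; message is supplied; reading_id is supplied; status is supplied; unit is supplied.
CHECK constraints: 154 satisfies (interval > -1); 'x1' satisfies (length(message) <= 255).
No constraint is violated.

succeeds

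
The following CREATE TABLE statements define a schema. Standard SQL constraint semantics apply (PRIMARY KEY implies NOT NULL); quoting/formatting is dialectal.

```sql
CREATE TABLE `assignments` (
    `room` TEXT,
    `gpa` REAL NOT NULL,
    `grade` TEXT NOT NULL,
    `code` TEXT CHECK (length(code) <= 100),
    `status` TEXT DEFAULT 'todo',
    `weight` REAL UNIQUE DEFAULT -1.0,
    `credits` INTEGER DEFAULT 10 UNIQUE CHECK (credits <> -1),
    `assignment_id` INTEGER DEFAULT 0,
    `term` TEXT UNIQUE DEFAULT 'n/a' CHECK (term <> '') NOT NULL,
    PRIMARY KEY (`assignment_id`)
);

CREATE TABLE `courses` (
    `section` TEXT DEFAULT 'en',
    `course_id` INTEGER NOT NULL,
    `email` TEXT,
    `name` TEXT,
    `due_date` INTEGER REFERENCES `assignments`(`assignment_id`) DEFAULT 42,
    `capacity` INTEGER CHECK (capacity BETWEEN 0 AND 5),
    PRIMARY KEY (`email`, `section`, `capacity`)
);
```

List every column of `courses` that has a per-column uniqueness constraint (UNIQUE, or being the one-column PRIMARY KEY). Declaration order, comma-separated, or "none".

none

- section: part of a composite PRIMARY KEY — only the tuple is unique, not this column on its own.
- course_id: no UNIQUE or single-column PK constraint.
- email: part of a composite PRIMARY KEY — only the tuple is unique, not this column on its own.
- name: no UNIQUE or single-column PK constraint.
- due_date: no UNIQUE or single-column PK constraint.
- capacity: part of a composite PRIMARY KEY — only the tuple is unique, not this column on its own.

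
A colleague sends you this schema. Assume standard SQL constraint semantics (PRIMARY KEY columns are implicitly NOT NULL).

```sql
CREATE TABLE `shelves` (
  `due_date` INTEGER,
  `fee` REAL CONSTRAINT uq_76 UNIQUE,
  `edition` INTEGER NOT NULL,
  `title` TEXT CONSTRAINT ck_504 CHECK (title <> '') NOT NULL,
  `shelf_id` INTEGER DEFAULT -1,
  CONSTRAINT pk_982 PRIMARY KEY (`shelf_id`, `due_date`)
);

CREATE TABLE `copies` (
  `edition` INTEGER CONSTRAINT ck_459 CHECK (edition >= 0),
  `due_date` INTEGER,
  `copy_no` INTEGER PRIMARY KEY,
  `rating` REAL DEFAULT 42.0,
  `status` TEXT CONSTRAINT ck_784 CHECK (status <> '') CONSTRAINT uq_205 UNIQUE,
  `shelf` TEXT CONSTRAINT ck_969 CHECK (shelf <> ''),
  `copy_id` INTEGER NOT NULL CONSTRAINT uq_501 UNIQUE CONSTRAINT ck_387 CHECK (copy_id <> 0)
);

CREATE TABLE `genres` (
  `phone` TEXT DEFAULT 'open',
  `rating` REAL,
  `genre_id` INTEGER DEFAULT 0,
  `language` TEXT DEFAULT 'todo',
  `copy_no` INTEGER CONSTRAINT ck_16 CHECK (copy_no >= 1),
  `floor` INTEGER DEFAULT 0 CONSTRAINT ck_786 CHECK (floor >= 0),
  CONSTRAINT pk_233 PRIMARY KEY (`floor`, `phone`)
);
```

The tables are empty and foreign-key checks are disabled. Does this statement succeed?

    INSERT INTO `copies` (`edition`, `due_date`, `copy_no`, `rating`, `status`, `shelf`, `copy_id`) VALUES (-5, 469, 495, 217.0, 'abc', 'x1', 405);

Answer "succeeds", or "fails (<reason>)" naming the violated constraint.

fails (CHECK on edition)

The value -5 for edition violates CHECK (edition >= 0).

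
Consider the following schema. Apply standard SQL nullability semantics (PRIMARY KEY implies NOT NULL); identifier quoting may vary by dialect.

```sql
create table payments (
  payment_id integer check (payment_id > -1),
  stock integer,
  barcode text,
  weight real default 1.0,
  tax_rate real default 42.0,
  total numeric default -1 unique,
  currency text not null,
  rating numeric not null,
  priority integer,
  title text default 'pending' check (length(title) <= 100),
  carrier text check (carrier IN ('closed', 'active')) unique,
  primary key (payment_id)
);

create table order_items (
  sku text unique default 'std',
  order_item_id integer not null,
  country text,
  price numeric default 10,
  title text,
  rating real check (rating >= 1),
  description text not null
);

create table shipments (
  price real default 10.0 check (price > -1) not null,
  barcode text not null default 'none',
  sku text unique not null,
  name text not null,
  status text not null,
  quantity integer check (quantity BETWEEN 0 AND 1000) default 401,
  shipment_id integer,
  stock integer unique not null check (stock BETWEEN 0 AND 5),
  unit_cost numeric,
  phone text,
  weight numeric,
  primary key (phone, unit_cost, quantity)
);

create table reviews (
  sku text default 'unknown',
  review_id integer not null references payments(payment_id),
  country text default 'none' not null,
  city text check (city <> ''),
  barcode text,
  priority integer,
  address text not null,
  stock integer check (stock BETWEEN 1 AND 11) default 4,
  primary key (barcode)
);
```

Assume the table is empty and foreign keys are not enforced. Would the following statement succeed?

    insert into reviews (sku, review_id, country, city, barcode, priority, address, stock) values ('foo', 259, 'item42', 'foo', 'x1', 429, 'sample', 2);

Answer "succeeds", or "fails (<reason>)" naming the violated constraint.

succeeds

NOT NULL columns: address is supplied; barcode is supplied; country is supplied; review_id is supplied.
CHECK constraints: 'foo' satisfies (city <> ''); 2 satisfies (stock BETWEEN 1 AND 11).
No constraint is violated.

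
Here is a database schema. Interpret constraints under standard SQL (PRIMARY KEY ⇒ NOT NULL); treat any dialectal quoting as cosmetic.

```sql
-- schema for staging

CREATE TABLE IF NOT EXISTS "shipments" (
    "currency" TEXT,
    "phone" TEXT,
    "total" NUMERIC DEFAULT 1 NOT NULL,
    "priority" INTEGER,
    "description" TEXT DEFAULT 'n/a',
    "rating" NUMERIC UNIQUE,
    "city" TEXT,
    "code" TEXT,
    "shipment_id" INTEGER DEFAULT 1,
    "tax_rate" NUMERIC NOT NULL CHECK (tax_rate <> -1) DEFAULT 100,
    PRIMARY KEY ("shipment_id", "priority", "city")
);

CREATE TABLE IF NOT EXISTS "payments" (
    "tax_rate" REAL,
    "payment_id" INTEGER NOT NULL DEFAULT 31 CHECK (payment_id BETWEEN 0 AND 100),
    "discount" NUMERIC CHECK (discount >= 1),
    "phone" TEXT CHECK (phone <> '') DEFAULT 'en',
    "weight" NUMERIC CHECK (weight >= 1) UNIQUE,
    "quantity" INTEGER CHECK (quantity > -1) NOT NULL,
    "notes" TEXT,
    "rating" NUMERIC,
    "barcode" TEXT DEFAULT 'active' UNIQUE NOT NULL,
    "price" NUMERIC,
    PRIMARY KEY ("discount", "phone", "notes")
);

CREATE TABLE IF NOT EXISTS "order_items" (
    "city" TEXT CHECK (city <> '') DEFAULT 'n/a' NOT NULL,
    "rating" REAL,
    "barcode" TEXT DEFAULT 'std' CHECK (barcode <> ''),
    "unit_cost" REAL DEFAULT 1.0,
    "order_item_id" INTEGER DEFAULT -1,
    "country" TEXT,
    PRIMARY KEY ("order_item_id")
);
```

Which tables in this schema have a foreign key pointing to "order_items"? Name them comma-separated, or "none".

No REFERENCES clause anywhere in the schema names order_items.

none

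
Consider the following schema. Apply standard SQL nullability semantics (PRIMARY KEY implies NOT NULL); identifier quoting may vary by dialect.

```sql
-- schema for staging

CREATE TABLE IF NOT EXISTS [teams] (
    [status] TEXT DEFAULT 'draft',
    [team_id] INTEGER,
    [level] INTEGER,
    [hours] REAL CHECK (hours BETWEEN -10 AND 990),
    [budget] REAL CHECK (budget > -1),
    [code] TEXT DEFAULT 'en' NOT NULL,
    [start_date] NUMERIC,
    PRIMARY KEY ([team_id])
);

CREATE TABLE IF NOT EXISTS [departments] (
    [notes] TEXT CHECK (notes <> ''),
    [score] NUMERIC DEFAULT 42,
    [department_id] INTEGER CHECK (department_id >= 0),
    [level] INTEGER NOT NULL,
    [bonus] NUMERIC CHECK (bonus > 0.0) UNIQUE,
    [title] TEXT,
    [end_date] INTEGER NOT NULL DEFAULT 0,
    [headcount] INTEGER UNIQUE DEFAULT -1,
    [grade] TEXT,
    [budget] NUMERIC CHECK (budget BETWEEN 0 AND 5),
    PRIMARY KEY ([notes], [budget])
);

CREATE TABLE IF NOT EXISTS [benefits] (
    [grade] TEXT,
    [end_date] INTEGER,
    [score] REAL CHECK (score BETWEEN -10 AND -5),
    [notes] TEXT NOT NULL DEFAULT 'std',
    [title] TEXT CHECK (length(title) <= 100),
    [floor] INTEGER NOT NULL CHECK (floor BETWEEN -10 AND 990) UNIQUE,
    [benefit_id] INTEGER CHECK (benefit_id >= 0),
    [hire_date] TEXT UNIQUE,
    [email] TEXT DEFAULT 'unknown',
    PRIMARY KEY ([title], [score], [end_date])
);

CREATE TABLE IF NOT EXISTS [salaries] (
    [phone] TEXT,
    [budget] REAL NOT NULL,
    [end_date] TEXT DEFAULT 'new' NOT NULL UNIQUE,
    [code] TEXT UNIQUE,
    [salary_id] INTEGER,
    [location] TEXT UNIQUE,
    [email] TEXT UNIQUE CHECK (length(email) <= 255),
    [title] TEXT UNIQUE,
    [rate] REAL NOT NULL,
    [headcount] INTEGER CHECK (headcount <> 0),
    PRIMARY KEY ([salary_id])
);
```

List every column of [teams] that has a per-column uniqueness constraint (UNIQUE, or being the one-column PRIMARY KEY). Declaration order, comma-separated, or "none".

- status: no UNIQUE or single-column PK constraint.
- team_id: single-column PRIMARY KEY → unique.
- level: no UNIQUE or single-column PK constraint.
- hours: no UNIQUE or single-column PK constraint.
- budget: no UNIQUE or single-column PK constraint.
- code: no UNIQUE or single-column PK constraint.
- start_date: no UNIQUE or single-column PK constraint.

team_id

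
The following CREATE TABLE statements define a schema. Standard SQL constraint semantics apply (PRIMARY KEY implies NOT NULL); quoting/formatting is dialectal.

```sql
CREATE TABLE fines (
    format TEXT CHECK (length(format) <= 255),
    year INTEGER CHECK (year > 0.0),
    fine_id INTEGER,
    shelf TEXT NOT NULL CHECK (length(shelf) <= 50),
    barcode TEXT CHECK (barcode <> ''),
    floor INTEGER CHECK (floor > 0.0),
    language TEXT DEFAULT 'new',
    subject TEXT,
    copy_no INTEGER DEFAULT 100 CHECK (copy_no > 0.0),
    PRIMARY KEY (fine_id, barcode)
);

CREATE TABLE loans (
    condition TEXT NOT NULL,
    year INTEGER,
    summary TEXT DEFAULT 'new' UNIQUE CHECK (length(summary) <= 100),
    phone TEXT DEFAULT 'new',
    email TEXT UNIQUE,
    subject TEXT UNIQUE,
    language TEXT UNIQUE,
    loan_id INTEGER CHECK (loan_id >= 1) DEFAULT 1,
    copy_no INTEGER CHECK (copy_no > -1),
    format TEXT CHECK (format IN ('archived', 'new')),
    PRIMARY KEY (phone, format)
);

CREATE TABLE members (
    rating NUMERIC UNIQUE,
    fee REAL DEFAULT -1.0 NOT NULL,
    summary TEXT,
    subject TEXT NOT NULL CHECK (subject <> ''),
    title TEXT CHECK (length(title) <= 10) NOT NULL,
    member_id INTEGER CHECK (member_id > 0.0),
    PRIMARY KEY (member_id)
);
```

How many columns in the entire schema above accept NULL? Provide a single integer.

15

fines: 6 nullable (format, year, floor, language, subject, copy_no — PK (fine_id, barcode) and explicit NOT NULL columns excluded).
loans: 7 nullable (year, summary, email, subject, language, loan_id, copy_no — PK (phone, format) and explicit NOT NULL columns excluded).
members: 2 nullable (rating, summary — PK (member_id) and explicit NOT NULL columns excluded).
Total: 6 + 7 + 2 = 15.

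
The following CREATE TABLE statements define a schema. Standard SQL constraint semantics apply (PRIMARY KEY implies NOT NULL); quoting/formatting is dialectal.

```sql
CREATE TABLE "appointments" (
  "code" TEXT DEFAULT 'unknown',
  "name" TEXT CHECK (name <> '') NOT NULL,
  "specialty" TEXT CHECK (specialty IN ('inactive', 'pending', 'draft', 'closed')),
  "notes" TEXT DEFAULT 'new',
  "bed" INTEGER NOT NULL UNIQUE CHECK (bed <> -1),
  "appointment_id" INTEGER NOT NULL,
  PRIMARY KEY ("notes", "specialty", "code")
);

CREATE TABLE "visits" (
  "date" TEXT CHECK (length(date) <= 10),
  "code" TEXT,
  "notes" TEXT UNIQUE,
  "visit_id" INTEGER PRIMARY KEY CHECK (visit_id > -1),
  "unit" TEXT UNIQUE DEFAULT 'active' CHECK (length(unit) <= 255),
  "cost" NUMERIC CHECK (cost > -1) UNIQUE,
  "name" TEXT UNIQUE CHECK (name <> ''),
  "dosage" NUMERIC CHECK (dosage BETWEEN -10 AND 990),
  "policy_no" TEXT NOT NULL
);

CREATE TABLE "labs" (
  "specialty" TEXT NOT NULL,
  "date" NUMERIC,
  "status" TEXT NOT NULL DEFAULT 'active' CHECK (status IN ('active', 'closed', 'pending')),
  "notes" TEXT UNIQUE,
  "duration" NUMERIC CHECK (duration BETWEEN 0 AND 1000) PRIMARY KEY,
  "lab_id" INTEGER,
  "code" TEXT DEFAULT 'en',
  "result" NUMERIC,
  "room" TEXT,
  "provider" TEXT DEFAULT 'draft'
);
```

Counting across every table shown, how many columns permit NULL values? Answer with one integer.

appointments: 0 nullable (none — PK (notes, specialty, code) and explicit NOT NULL columns excluded).
visits: 7 nullable (date, code, notes, unit, cost, name, dosage — PK (visit_id) and explicit NOT NULL columns excluded).
labs: 7 nullable (date, notes, lab_id, code, result, room, provider — PK (duration) and explicit NOT NULL columns excluded).
Total: 0 + 7 + 7 = 14.

14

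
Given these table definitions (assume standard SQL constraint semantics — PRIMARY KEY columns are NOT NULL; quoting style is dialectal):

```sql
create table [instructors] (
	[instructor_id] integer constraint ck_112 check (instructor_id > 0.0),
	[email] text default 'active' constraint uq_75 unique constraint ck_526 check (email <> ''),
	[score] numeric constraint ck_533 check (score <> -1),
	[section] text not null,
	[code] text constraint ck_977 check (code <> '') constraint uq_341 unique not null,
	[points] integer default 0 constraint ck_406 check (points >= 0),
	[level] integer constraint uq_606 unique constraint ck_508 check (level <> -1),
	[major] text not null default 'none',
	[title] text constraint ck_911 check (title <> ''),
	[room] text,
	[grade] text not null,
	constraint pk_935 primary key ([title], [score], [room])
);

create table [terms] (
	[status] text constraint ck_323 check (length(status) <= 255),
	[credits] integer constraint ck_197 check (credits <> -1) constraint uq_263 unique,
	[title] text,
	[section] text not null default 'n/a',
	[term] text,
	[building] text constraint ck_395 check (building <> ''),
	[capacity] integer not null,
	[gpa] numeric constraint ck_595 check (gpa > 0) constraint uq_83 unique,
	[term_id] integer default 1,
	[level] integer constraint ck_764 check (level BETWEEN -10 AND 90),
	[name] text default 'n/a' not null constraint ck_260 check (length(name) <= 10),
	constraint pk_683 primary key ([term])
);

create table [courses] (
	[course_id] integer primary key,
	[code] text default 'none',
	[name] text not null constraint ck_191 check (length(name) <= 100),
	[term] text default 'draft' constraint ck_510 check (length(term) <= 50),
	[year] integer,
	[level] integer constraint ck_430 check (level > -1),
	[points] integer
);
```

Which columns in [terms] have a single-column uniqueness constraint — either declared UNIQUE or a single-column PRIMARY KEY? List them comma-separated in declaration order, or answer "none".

credits, term, gpa

- status: no UNIQUE or single-column PK constraint.
- credits: declared UNIQUE → unique.
- title: no UNIQUE or single-column PK constraint.
- section: no UNIQUE or single-column PK constraint.
- term: single-column PRIMARY KEY → unique.
- building: no UNIQUE or single-column PK constraint.
- capacity: no UNIQUE or single-column PK constraint.
- gpa: declared UNIQUE → unique.
- term_id: no UNIQUE or single-column PK constraint.
- level: no UNIQUE or single-column PK constraint.
- name: no UNIQUE or single-column PK constraint.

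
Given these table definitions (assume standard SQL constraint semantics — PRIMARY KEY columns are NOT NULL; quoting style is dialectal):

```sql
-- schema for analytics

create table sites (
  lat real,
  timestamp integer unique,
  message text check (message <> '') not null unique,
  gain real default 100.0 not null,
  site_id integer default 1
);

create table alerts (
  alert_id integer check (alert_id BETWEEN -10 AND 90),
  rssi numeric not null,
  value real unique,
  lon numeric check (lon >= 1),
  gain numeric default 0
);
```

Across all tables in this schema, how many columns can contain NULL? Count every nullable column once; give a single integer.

sites: 3 nullable (lat, timestamp, site_id — PK none and explicit NOT NULL columns excluded).
alerts: 4 nullable (alert_id, value, lon, gain — PK none and explicit NOT NULL columns excluded).
Total: 3 + 4 = 7.

7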